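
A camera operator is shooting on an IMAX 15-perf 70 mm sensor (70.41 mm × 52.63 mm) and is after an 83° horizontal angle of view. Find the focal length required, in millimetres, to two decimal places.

39.79 mm

From α = 2·arctan(w/2f) we get f = w / (2·tan(α/2)).
With w = 70.41 mm and α/2 = 41.5°, tan(α/2) ≈ 0.88473, so f ≈ 70.41 / 1.76945 ≈ 39.7920 mm.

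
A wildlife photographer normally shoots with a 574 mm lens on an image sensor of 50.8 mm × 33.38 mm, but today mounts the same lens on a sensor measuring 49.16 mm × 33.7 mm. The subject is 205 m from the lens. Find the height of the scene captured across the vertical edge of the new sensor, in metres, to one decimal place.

The focal length stays 574 mm; the relevant sensor dimension is now h = 33.7 mm. Object distance dₒ = 205 m = 205000 mm.
Thin-lens field height W = h·(dₒ − f)/f = 33.7 × (205000 − 574)/574 ≈ 12002.014 mm = 12.002 m.

12.0 m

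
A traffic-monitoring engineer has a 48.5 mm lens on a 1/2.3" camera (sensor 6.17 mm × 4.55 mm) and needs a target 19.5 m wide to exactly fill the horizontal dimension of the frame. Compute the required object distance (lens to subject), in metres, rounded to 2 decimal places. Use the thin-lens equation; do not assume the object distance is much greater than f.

153.33 m

W: 19.5 m = 19500 mm.
Magnification m = w/W = dᵢ/dₒ; combined with 1/f = 1/dₒ + 1/dᵢ this gives dₒ = f·(1 + W/w).
dₒ = 48.5 mm × (1 + 19500/6.17) = 48.5 × 3161.4538 ≈ 153330.510 mm = 153.331 m.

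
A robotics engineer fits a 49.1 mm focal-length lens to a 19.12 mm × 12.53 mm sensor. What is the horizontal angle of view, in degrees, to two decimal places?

22.04°

Angle of view α = 2·arctan(w/2f) with w = 19.12 mm and f = 49.1 mm.
w/2f = 0.19470; arctan(0.19470) ≈ 11.0179°, so α ≈ 22.0358°.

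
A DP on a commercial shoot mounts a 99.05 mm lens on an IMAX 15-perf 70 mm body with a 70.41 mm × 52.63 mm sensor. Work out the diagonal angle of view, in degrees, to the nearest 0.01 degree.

47.86°

Sensor diagonal = √(70.41² + 52.63²) = √7727.4850 ≈ 87.9061 mm.
Angle of view α = 2·arctan(d/2f) with d = 87.9061 mm and f = 99.05 mm.
d/2f = 0.44375; arctan(0.44375) ≈ 23.9291°, so α ≈ 47.8581°.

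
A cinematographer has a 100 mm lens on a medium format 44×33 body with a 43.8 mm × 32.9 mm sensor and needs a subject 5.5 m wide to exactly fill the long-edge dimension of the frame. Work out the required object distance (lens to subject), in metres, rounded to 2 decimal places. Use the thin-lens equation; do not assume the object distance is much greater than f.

W: 5.5 m = 5500 mm.
Magnification m = w/W = dᵢ/dₒ; combined with 1/f = 1/dₒ + 1/dᵢ this gives dₒ = f·(1 + W/w).
dₒ = 100 mm × (1 + 5500/43.8) = 100 × 126.5708 ≈ 12657.078 mm = 12.6571 m.

12.66 m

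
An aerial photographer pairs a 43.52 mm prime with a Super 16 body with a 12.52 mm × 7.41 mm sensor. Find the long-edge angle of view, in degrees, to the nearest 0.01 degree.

Angle of view α = 2·arctan(w/2f) with w = 12.52 mm and f = 43.52 mm.
w/2f = 0.14384; arctan(0.14384) ≈ 8.1854°, so α ≈ 16.3708°.

16.37°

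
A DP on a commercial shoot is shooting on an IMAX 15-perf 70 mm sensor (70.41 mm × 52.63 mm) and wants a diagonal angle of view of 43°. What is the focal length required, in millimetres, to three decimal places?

111.581 mm

Sensor diagonal = √(70.41² + 52.63²) = √7727.4850 ≈ 87.9061 mm.
From α = 2·arctan(d/2f) we get f = d / (2·tan(α/2)).
With d = 87.9061 mm and α/2 = 21.5°, tan(α/2) ≈ 0.39391, so f ≈ 87.9061 / 0.78782 ≈ 111.5813 mm.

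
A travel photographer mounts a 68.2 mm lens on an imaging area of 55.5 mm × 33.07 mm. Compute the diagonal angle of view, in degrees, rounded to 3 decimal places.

Sensor diagonal = √(55.5² + 33.07²) = √4173.8749 ≈ 64.6055 mm.
Angle of view α = 2·arctan(d/2f) with d = 64.6055 mm and f = 68.2 mm.
d/2f = 0.47365; arctan(0.47365) ≈ 25.3445°, so α ≈ 50.6889°.

50.689°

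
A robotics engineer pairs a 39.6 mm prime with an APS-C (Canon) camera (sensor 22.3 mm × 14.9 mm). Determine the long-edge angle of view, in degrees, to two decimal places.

31.45°

Angle of view α = 2·arctan(w/2f) with w = 22.3 mm and f = 39.6 mm.
w/2f = 0.28157; arctan(0.28157) ≈ 15.7254°, so α ≈ 31.4508°.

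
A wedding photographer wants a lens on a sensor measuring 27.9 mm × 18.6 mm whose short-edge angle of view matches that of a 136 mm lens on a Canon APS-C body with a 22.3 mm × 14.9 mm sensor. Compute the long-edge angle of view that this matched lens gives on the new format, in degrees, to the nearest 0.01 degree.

Equal short-edge AOV ⇒ f₂ = f₁ · 18.6/14.9 = 136 × 1.24832 ≈ 169.7718 mm.
Long-edge AOV on the new format = 2·arctan(27.9 / (2 × 169.7718)) = 2·arctan(0.08217) ≈ 9.3948°.

9.39°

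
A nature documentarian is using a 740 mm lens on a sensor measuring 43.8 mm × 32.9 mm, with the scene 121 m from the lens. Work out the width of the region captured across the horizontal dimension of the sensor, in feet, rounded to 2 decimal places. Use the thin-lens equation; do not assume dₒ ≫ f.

dₒ: 121 m = 121000 mm.
Similar triangles through the lens centre give W/dₒ = w/dᵢ; with 1/f = 1/dₒ + 1/dᵢ this gives W = w·(dₒ − f)/f.
W = 43.8 mm × (121000 − 740) / 740 = 43.8 × 162.5135 ≈ 7118.092 mm = 7118.092/304.8 ft = 23.3533 ft.

23.35 ft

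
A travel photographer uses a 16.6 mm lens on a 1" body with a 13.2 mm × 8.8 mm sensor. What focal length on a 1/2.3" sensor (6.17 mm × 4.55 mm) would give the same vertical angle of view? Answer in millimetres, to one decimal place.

8.6 mm

Equal angle of view means equal height/f ratio, so f₂ = f₁ · (height₂/height₁) = 16.6 × 4.55/8.8.
f₂ = 16.6 × 0.51705 ≈ 8.583 mm.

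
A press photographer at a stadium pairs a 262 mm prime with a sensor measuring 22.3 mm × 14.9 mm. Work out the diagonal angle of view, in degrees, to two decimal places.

5.86°

Sensor diagonal = √(22.3² + 14.9²) = √719.3000 ≈ 26.8198 mm.
Angle of view α = 2·arctan(d/2f) with d = 26.8198 mm and f = 262 mm.
d/2f = 0.05118; arctan(0.05118) ≈ 2.9300°, so α ≈ 5.8600°.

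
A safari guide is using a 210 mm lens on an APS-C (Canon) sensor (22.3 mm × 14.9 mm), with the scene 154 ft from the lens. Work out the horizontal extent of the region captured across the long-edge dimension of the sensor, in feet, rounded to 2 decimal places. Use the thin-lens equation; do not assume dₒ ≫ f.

dₒ: 154 ft × 304.8 mm/ft = 46939.20 mm.
Similar triangles through the lens centre give W/dₒ = w/dᵢ; with 1/f = 1/dₒ + 1/dᵢ this gives W = w·(dₒ − f)/f.
W = 22.3 mm × (46939.2 − 210) / 210 = 22.3 × 222.5200 ≈ 4962.196 mm = 4962.196/304.8 ft = 16.2802 ft.

16.28 ft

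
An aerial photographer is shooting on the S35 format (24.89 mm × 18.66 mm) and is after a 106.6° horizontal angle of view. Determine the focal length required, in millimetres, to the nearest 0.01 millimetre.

From α = 2·arctan(w/2f) we get f = w / (2·tan(α/2)).
With w = 24.89 mm and α/2 = 53.3°, tan(α/2) ≈ 1.34160, so f ≈ 24.89 / 2.68321 ≈ 9.2762 mm.

9.28 mm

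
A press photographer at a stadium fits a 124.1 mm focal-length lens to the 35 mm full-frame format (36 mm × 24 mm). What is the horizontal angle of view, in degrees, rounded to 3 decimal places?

16.506°

Angle of view α = 2·arctan(w/2f) with w = 36 mm and f = 124.1 mm.
w/2f = 0.14504; arctan(0.14504) ≈ 8.2529°, so α ≈ 16.5057°.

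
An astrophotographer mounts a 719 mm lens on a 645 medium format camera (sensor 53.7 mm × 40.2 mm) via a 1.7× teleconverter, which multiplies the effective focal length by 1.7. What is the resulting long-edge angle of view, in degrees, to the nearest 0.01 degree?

Effective focal length f = 719 × 1.7 = 1222.3 mm.
α = 2·arctan(53.7 / (2 × 1222.3)) = 2·arctan(0.02197) ≈ 2.5168°.

2.52°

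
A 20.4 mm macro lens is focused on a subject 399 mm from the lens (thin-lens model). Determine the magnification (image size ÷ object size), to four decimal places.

0.0539×

Thin lens: 1/f = 1/dₒ + 1/dᵢ → 1/dᵢ = 1/20.4 − 1/399 = 0.0465133 mm⁻¹, so dᵢ ≈ 21.4992 mm.
Magnification m = dᵢ/dₒ = 21.4992/399 ≈ 0.05388.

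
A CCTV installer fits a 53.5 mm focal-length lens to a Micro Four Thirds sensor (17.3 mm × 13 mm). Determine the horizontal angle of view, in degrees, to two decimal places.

Angle of view α = 2·arctan(w/2f) with w = 17.3 mm and f = 53.5 mm.
w/2f = 0.16168; arctan(0.16168) ≈ 9.1842°, so α ≈ 18.3685°.

18.37°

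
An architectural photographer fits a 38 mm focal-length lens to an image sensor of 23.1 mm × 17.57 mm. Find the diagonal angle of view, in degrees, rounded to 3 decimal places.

41.801°

Sensor diagonal = √(23.1² + 17.57²) = √842.3149 ≈ 29.0227 mm.
Angle of view α = 2·arctan(d/2f) with d = 29.0227 mm and f = 38 mm.
d/2f = 0.38188; arctan(0.38188) ≈ 20.9007°, so α ≈ 41.8014°.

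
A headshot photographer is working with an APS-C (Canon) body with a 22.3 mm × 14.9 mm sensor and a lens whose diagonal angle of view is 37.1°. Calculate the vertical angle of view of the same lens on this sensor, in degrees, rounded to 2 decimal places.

Sensor diagonal = √(22.3² + 14.9²) = √719.3000 ≈ 26.8198 mm.
From the diagonal AOV: f = 26.8198 / (2·tan(18.55°)) = 26.8198 / 0.67113 ≈ 39.9620 mm.
Vertical AOV = 2·arctan(14.9 / (2 × 39.9620)) = 2·arctan(0.18643) ≈ 21.1205°.

21.12°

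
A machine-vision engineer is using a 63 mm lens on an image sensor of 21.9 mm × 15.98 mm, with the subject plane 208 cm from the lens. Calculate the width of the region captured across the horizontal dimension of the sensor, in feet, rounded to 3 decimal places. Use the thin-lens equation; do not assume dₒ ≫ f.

dₒ: 208 cm = 2080 mm.
Similar triangles through the lens centre give W/dₒ = w/dᵢ; with 1/f = 1/dₒ + 1/dᵢ this gives W = w·(dₒ − f)/f.
W = 21.9 mm × (2080 − 63) / 63 = 21.9 × 32.0159 ≈ 701.148 mm = 701.148/304.8 ft = 2.30035 ft.

2.300 ft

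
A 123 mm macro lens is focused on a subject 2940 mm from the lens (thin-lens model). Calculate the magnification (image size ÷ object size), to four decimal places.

Thin lens: 1/f = 1/dₒ + 1/dᵢ → 1/dᵢ = 1/123 − 1/2940 = 0.0077899 mm⁻¹, so dᵢ ≈ 128.3706 mm.
Magnification m = dᵢ/dₒ = 128.3706/2940 ≈ 0.04366.

0.0437×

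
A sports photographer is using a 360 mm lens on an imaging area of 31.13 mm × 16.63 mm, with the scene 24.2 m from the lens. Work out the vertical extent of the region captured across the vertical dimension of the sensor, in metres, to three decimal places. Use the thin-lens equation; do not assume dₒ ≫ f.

1.101 m

dₒ: 24.2 m = 24200 mm.
Similar triangles through the lens centre give W/dₒ = h/dᵢ; with 1/f = 1/dₒ + 1/dᵢ this gives W = h·(dₒ − f)/f.
W = 16.63 mm × (24200 − 360) / 360 = 16.63 × 66.2222 ≈ 1101.276 mm = 1.10128 m.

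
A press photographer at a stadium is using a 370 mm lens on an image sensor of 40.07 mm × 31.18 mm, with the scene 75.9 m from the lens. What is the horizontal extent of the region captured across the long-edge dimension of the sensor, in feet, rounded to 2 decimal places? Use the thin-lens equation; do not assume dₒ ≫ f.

26.84 ft

dₒ: 75.9 m = 75900 mm.
Similar triangles through the lens centre give W/dₒ = w/dᵢ; with 1/f = 1/dₒ + 1/dᵢ this gives W = w·(dₒ − f)/f.
W = 40.07 mm × (75900 − 370) / 370 = 40.07 × 204.1351 ≈ 8179.695 mm = 8179.695/304.8 ft = 26.8363 ft.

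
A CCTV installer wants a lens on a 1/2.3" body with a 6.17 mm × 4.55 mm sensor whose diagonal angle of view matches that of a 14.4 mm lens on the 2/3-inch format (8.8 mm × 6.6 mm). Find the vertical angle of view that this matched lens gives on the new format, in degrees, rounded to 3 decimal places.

25.545°

Sensor diagonal = √(8.8² + 6.6²) = √121.0000 ≈ 11.0000 mm.
Sensor diagonal = √(6.17² + 4.55²) = √58.7714 ≈ 7.6663 mm.
Equal diagonal AOV ⇒ f₂ = f₁ · 7.6663/11.0000 = 14.4 × 0.69693 ≈ 10.0358 mm.
Vertical AOV on the new format = 2·arctan(4.55 / (2 × 10.0358)) = 2·arctan(0.22669) ≈ 25.5448°.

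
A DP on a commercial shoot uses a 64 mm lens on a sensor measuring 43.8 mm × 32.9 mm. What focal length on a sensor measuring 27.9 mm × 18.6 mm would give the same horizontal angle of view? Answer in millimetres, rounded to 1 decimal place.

40.8 mm

Equal angle of view means equal width/f ratio, so f₂ = f₁ · (width₂/width₁) = 64 × 27.9/43.8.
f₂ = 64 × 0.63699 ≈ 40.767 mm.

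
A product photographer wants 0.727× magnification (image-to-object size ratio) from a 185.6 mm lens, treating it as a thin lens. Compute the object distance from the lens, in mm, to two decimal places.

With m = dᵢ/dₒ and 1/f = 1/dₒ + 1/dᵢ, substituting dᵢ = m·dₒ gives 1/f = (1 + 1/m)/dₒ, hence dₒ = f·(1 + 1/m).
dₒ = 185.6 × (1 + 1/0.727) = 185.6 × 2.37552 ≈ 440.896 mm.

440.90 mm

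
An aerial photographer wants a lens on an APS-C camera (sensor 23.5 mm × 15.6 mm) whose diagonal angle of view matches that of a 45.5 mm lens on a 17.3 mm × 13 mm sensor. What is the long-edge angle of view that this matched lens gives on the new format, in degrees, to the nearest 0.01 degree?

22.41°

Sensor diagonal = √(17.3² + 13²) = √468.2900 ≈ 21.6400 mm.
Sensor diagonal = √(23.5² + 15.6²) = √795.6100 ≈ 28.2066 mm.
Equal diagonal AOV ⇒ f₂ = f₁ · 28.2066/21.6400 = 45.5 × 1.30344 ≈ 59.3067 mm.
Long-edge AOV on the new format = 2·arctan(23.5 / (2 × 59.3067)) = 2·arctan(0.19812) ≈ 22.4129°.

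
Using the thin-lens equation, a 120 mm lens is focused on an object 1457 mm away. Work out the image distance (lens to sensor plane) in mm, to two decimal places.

1/dᵢ = 1/f − 1/dₒ = 1/120 − 1/1457 = 0.0076470 mm⁻¹.
dᵢ = 1/0.0076470 ≈ 130.7704 mm.

130.77 mm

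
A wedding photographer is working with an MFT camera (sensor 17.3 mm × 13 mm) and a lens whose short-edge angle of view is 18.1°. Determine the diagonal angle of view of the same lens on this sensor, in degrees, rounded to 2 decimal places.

29.70°

From the short-edge AOV: f = 13 / (2·tan(9.05°)) = 13 / 0.31856 ≈ 40.8089 mm.
Sensor diagonal = √(17.3² + 13²) = √468.2900 ≈ 21.6400 mm.
Diagonal AOV = 2·arctan(21.6400 / (2 × 40.8089)) = 2·arctan(0.26514) ≈ 29.6993°.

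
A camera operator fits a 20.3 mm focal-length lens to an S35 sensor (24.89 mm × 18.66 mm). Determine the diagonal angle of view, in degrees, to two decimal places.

Sensor diagonal = √(24.89² + 18.66²) = √967.7077 ≈ 31.1080 mm.
Angle of view α = 2·arctan(d/2f) with d = 31.1080 mm and f = 20.3 mm.
d/2f = 0.76621; arctan(0.76621) ≈ 37.4596°, so α ≈ 74.9192°.

74.92°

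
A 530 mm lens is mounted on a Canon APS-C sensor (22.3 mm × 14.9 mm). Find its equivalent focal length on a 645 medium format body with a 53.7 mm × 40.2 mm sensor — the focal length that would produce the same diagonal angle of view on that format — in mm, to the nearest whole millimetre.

Sensor diagonal = √(22.3² + 14.9²) = √719.3000 ≈ 26.8198 mm.
Sensor diagonal = √(53.7² + 40.2²) = √4499.7300 ≈ 67.0800 mm.
Equal angle of view means equal diagonal/f ratio, so f₂ = f₁ · (diagonal₂/diagonal₁) = 530 × 67.0800/26.8198.
f₂ = 530 × 2.50114 ≈ 1325.605 mm.

1326 mm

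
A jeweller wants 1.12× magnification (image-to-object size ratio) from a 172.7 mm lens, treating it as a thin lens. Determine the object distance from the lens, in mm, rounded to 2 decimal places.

326.90 mm

With m = dᵢ/dₒ and 1/f = 1/dₒ + 1/dᵢ, substituting dᵢ = m·dₒ gives 1/f = (1 + 1/m)/dₒ, hence dₒ = f·(1 + 1/m).
dₒ = 172.7 × (1 + 1/1.12) = 172.7 × 1.89286 ≈ 326.896 mm.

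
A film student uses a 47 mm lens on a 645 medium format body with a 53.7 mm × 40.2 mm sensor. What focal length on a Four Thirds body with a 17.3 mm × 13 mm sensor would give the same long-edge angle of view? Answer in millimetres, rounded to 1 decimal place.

15.1 mm

Equal angle of view means equal width/f ratio, so f₂ = f₁ · (width₂/width₁) = 47 × 17.3/53.7.
f₂ = 47 × 0.32216 ≈ 15.142 mm.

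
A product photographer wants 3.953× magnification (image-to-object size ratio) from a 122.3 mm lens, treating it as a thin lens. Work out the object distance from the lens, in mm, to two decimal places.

153.24 mm

With m = dᵢ/dₒ and 1/f = 1/dₒ + 1/dᵢ, substituting dᵢ = m·dₒ gives 1/f = (1 + 1/m)/dₒ, hence dₒ = f·(1 + 1/m).
dₒ = 122.3 × (1 + 1/3.953) = 122.3 × 1.25297 ≈ 153.239 mm.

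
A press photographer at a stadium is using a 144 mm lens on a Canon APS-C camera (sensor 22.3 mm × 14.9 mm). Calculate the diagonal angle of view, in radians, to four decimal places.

Sensor diagonal = √(22.3² + 14.9²) = √719.3000 ≈ 26.8198 mm.
Angle of view α = 2·arctan(d/2f) with d = 26.8198 mm and f = 144 mm.
d/2f = 0.09312; arctan(0.09312) ≈ 0.0929 rad, so α ≈ 0.1857 rad.

0.1857 rad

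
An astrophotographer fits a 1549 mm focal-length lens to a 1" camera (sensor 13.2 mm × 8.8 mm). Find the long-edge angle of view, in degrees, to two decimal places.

Angle of view α = 2·arctan(w/2f) with w = 13.2 mm and f = 1549 mm.
w/2f = 0.00426; arctan(0.00426) ≈ 0.2441°, so α ≈ 0.4883°.

0.49°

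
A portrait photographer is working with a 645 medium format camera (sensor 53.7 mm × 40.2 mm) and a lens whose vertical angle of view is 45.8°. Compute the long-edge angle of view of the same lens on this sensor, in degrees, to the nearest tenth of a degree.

From the vertical AOV: f = 40.2 / (2·tan(22.9°)) = 40.2 / 0.84483 ≈ 47.5834 mm.
Long-edge AOV = 2·arctan(53.7 / (2 × 47.5834)) = 2·arctan(0.56427) ≈ 58.8697°.

58.9°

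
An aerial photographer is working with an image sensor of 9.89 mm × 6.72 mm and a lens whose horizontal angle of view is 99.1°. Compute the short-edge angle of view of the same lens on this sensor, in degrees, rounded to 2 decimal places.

77.11°

From the horizontal AOV: f = 9.89 / (2·tan(49.55°)) = 9.89 / 2.34584 ≈ 4.2160 mm.
Short-edge AOV = 2·arctan(6.72 / (2 × 4.2160)) = 2·arctan(0.79697) ≈ 77.1075°.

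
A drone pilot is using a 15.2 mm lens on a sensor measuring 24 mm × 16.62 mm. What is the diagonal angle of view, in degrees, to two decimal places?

Sensor diagonal = √(24² + 16.62²) = √852.2244 ≈ 29.1929 mm.
Angle of view α = 2·arctan(d/2f) with d = 29.1929 mm and f = 15.2 mm.
d/2f = 0.96029; arctan(0.96029) ≈ 43.8396°, so α ≈ 87.6791°.

87.68°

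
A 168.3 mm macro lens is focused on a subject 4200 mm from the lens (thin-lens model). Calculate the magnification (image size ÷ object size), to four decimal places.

0.0417×

Thin lens: 1/f = 1/dₒ + 1/dᵢ → 1/dᵢ = 1/168.3 − 1/4200 = 0.0057037 mm⁻¹, so dᵢ ≈ 175.3255 mm.
Magnification m = dᵢ/dₒ = 175.3255/4200 ≈ 0.04174.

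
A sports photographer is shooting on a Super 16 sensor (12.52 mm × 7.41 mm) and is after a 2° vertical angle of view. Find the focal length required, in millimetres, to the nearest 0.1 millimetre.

From α = 2·arctan(h/2f) we get f = h / (2·tan(α/2)).
With h = 7.41 mm and α/2 = 1°, tan(α/2) ≈ 0.01746, so f ≈ 7.41 / 0.03491 ≈ 212.2593 mm.

212.3 mm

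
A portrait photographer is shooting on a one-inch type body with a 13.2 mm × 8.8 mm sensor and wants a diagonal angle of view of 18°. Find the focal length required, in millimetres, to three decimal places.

50.082 mm

Sensor diagonal = √(13.2² + 8.8²) = √251.6800 ≈ 15.8644 mm.
From α = 2·arctan(d/2f) we get f = d / (2·tan(α/2)).
With d = 15.8644 mm and α/2 = 9°, tan(α/2) ≈ 0.15838, so f ≈ 15.8644 / 0.31677 ≈ 50.0820 mm.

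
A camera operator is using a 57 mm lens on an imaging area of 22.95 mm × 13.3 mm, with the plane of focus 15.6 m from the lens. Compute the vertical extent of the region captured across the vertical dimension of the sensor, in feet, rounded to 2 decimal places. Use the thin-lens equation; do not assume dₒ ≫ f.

dₒ: 15.6 m = 15600 mm.
Similar triangles through the lens centre give W/dₒ = h/dᵢ; with 1/f = 1/dₒ + 1/dᵢ this gives W = h·(dₒ − f)/f.
W = 13.3 mm × (15600 − 57) / 57 = 13.3 × 272.6842 ≈ 3626.700 mm = 3626.700/304.8 ft = 11.8986 ft.

11.90 ft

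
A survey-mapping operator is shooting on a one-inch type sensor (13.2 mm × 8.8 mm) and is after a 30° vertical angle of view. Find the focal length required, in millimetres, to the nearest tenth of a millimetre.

16.4 mm

From α = 2·arctan(h/2f) we get f = h / (2·tan(α/2)).
With h = 8.8 mm and α/2 = 15°, tan(α/2) ≈ 0.26795, so f ≈ 8.8 / 0.53590 ≈ 16.4210 mm.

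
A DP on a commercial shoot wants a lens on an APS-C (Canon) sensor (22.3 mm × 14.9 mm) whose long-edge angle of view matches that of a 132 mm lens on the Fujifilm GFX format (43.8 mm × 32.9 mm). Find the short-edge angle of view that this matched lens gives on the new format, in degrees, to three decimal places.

Equal long-edge AOV ⇒ f₂ = f₁ · 22.3/43.8 = 132 × 0.50913 ≈ 67.2055 mm.
Short-edge AOV on the new format = 2·arctan(14.9 / (2 × 67.2055)) = 2·arctan(0.11085) ≈ 12.6513°.

12.651°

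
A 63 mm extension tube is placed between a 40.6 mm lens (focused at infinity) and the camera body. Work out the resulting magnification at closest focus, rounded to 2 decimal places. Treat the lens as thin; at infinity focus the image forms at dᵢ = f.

1.55×

The tube moves the image plane from f to f + e, so dᵢ = 40.6 + 63 = 103.6 mm. Focus is achieved when 1/f = 1/dₒ + 1/dᵢ, giving dₒ = 1/(1/f − 1/(f+e)).
Magnification m = dᵢ/dₒ = (f+e)·(1/f − 1/(f+e)) = e/f = 63/40.6 ≈ 1.5517.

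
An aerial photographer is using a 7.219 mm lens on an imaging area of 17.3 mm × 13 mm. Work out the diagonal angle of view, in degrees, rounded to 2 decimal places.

Sensor diagonal = √(17.3² + 13²) = √468.2900 ≈ 21.6400 mm.
Angle of view α = 2·arctan(d/2f) with d = 21.6400 mm and f = 7.219 mm.
d/2f = 1.49882; arctan(1.49882) ≈ 56.2892°, so α ≈ 112.5783°.

112.58°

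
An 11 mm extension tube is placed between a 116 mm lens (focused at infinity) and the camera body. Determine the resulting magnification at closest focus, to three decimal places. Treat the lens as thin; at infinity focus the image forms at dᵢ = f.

0.095×

The tube moves the image plane from f to f + e, so dᵢ = 116 + 11 = 127 mm. Focus is achieved when 1/f = 1/dₒ + 1/dᵢ, giving dₒ = 1/(1/f − 1/(f+e)).
Magnification m = dᵢ/dₒ = (f+e)·(1/f − 1/(f+e)) = e/f = 11/116 ≈ 0.0948.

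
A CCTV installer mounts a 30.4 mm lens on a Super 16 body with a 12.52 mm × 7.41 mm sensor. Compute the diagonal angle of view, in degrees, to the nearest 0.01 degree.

26.91°

Sensor diagonal = √(12.52² + 7.41²) = √211.6585 ≈ 14.5485 mm.
Angle of view α = 2·arctan(d/2f) with d = 14.5485 mm and f = 30.4 mm.
d/2f = 0.23928; arctan(0.23928) ≈ 13.4570°, so α ≈ 26.9139°.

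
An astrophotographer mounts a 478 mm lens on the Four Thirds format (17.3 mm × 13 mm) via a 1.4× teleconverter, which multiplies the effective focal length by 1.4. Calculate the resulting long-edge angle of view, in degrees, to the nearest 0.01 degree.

Effective focal length f = 478 × 1.4 = 669.2 mm.
α = 2·arctan(17.3 / (2 × 669.2)) = 2·arctan(0.01293) ≈ 1.4811°.

1.48°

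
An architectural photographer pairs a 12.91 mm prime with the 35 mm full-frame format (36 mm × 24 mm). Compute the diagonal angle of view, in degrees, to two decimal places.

118.35°

Sensor diagonal = √(36² + 24²) = √1872.0000 ≈ 43.2666 mm.
Angle of view α = 2·arctan(d/2f) with d = 43.2666 mm and f = 12.91 mm.
d/2f = 1.67570; arctan(1.67570) ≈ 59.1727°, so α ≈ 118.3455°.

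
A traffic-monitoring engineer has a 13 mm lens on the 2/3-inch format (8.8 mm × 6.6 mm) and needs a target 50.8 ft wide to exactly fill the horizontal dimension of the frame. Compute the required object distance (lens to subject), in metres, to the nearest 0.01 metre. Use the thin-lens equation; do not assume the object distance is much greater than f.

W: 50.8 ft × 304.8 mm/ft = 15483.84 mm.
Magnification m = w/W = dᵢ/dₒ; combined with 1/f = 1/dₒ + 1/dᵢ this gives dₒ = f·(1 + W/w).
dₒ = 13 mm × (1 + 15483.8/8.8) = 13 × 1760.5272 ≈ 22886.854 mm = 22.8869 m.

22.89 m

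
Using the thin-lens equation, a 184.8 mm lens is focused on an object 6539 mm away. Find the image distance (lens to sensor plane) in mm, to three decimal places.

1/dᵢ = 1/f − 1/dₒ = 1/184.8 − 1/6539 = 0.0052583 mm⁻¹.
dᵢ = 1/0.0052583 ≈ 190.1746 mm.

190.175 mm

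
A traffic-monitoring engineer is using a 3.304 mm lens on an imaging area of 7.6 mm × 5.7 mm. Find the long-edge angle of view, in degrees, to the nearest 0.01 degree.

Angle of view α = 2·arctan(w/2f) with w = 7.6 mm and f = 3.304 mm.
w/2f = 1.15012; arctan(1.15012) ≈ 48.9939°, so α ≈ 97.9878°.

97.99°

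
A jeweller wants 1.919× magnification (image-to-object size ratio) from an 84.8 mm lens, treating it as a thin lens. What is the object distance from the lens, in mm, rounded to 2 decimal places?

128.99 mm

With m = dᵢ/dₒ and 1/f = 1/dₒ + 1/dᵢ, substituting dᵢ = m·dₒ gives 1/f = (1 + 1/m)/dₒ, hence dₒ = f·(1 + 1/m).
dₒ = 84.8 × (1 + 1/1.919) = 84.8 × 1.52110 ≈ 128.990 mm.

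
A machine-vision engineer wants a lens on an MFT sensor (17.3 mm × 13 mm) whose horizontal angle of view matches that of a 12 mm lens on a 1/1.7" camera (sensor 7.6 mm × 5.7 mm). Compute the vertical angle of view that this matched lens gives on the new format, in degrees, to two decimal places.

26.77°

Equal horizontal AOV ⇒ f₂ = f₁ · 17.3/7.6 = 12 × 2.27632 ≈ 27.3158 mm.
Vertical AOV on the new format = 2·arctan(13 / (2 × 27.3158)) = 2·arctan(0.23796) ≈ 26.7701°.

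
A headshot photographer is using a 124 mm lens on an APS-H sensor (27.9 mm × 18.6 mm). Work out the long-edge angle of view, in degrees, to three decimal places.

Angle of view α = 2·arctan(w/2f) with w = 27.9 mm and f = 124 mm.
w/2f = 0.11250; arctan(0.11250) ≈ 6.4188°, so α ≈ 12.8376°.

12.838°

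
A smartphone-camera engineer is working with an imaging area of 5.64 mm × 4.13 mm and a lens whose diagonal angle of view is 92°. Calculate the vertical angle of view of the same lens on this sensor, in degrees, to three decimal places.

Sensor diagonal = √(5.64² + 4.13²) = √48.8665 ≈ 6.9905 mm.
From the diagonal AOV: f = 6.9905 / (2·tan(46°)) = 6.9905 / 2.07106 ≈ 3.3753 mm.
Vertical AOV = 2·arctan(4.13 / (2 × 3.3753)) = 2·arctan(0.61180) ≈ 62.9163°.

62.916°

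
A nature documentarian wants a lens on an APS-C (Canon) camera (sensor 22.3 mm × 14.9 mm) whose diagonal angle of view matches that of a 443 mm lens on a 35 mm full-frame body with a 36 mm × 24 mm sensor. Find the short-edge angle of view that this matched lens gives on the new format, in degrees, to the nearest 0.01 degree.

Sensor diagonal = √(36² + 24²) = √1872.0000 ≈ 43.2666 mm.
Sensor diagonal = √(22.3² + 14.9²) = √719.3000 ≈ 26.8198 mm.
Equal diagonal AOV ⇒ f₂ = f₁ · 26.8198/43.2666 = 443 × 0.61987 ≈ 274.6034 mm.
Short-edge AOV on the new format = 2·arctan(14.9 / (2 × 274.6034)) = 2·arctan(0.02713) ≈ 3.1081°.

3.11°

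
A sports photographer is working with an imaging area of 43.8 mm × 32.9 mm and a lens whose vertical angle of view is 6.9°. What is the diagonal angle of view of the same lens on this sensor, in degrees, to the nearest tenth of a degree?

From the vertical AOV: f = 32.9 / (2·tan(3.45°)) = 32.9 / 0.12057 ≈ 272.8627 mm.
Sensor diagonal = √(43.8² + 32.9²) = √3000.8500 ≈ 54.7800 mm.
Diagonal AOV = 2·arctan(54.7800 / (2 × 272.8627)) = 2·arctan(0.10038) ≈ 11.4643°.

11.5°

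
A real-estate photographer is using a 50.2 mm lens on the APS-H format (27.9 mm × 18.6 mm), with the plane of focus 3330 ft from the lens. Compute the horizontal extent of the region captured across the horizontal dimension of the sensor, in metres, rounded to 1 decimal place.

564.1 m

dₒ: 3330 ft × 304.8 mm/ft = 1014983.97 mm.
Similar triangles through the lens centre give W/dₒ = w/dᵢ; with 1/f = 1/dₒ + 1/dᵢ this gives W = w·(dₒ − f)/f.
W = 27.9 mm × (1.01498e+06 − 50.2) / 50.2 = 27.9 × 20217.8041 ≈ 564076.735 mm = 564.077 m.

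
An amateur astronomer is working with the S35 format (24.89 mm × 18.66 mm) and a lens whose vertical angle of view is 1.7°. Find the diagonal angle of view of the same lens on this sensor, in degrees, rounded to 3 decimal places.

2.834°

From the vertical AOV: f = 18.66 / (2·tan(0.85°)) = 18.66 / 0.02967 ≈ 628.8593 mm.
Sensor diagonal = √(24.89² + 18.66²) = √967.7077 ≈ 31.1080 mm.
Diagonal AOV = 2·arctan(31.1080 / (2 × 628.8593)) = 2·arctan(0.02473) ≈ 2.8337°.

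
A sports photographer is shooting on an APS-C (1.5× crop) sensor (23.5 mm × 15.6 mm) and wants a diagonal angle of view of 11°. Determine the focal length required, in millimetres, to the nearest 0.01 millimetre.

146.47 mm

Sensor diagonal = √(23.5² + 15.6²) = √795.6100 ≈ 28.2066 mm.
From α = 2·arctan(d/2f) we get f = d / (2·tan(α/2)).
With d = 28.2066 mm and α/2 = 5.5°, tan(α/2) ≈ 0.09629, so f ≈ 28.2066 / 0.19258 ≈ 146.4682 mm.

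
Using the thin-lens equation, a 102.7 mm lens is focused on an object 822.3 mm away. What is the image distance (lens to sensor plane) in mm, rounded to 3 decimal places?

117.357 mm

1/dᵢ = 1/f − 1/dₒ = 1/102.7 − 1/822.3 = 0.0085210 mm⁻¹.
dᵢ = 1/0.0085210 ≈ 117.3572 mm.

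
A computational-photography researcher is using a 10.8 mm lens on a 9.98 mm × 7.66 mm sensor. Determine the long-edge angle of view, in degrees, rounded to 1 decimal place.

49.6°

Angle of view α = 2·arctan(w/2f) with w = 9.98 mm and f = 10.8 mm.
w/2f = 0.46204; arctan(0.46204) ≈ 24.7987°, so α ≈ 49.5974°.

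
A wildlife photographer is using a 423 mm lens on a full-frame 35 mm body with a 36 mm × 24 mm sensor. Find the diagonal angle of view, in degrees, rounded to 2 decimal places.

5.86°

Sensor diagonal = √(36² + 24²) = √1872.0000 ≈ 43.2666 mm.
Angle of view α = 2·arctan(d/2f) with d = 43.2666 mm and f = 423 mm.
d/2f = 0.05114; arctan(0.05114) ≈ 2.9277°, so α ≈ 5.8554°.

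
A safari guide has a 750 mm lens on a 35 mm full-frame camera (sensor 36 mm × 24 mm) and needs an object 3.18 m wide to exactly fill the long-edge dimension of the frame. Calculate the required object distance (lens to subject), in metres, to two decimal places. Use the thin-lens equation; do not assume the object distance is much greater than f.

W: 3.18 m = 3180 mm.
Magnification m = w/W = dᵢ/dₒ; combined with 1/f = 1/dₒ + 1/dᵢ this gives dₒ = f·(1 + W/w).
dₒ = 750 mm × (1 + 3180/36) = 750 × 89.3333 ≈ 67000.000 mm = 67 m.

67.00 m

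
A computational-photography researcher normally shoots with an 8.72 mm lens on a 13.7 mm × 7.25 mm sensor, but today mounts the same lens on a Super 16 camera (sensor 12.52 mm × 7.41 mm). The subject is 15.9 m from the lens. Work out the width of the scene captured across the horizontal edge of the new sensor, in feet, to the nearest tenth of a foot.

The focal length stays 8.72 mm; the relevant sensor dimension is now w = 12.52 mm. Object distance dₒ = 15.9 m = 15900 mm.
Thin-lens field width W = w·(dₒ − f)/f = 12.52 × (15900 − 8.72)/8.72 ≈ 22816.379 mm = 22816.379/304.8 ft = 74.8569 ft.

74.9 ft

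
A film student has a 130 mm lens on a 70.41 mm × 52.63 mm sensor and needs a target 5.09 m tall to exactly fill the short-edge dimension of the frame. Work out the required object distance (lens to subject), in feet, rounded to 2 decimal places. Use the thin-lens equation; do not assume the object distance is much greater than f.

W: 5.09 m = 5090 mm.
Magnification m = h/W = dᵢ/dₒ; combined with 1/f = 1/dₒ + 1/dᵢ this gives dₒ = f·(1 + W/h).
dₒ = 130 mm × (1 + 5090/52.63) = 130 × 97.7129 ≈ 12702.677 mm = 12702.677/304.8 ft = 41.6755 ft.

41.68 ft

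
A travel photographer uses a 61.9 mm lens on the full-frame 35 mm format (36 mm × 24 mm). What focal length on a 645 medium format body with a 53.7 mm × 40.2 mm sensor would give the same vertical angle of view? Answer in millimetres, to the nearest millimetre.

Equal angle of view means equal height/f ratio, so f₂ = f₁ · (height₂/height₁) = 61.9 × 40.2/24.
f₂ = 61.9 × 1.67500 ≈ 103.683 mm.

104 mm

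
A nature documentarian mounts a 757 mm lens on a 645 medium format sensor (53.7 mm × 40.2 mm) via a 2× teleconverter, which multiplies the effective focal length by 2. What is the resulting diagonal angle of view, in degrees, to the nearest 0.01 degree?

Effective focal length f = 757 × 2 = 1514 mm.
Sensor diagonal = √(53.7² + 40.2²) = √4499.7300 ≈ 67.0800 mm.
α = 2·arctan(67.080 / (2 × 1514)) = 2·arctan(0.02215) ≈ 2.5382°.

2.54°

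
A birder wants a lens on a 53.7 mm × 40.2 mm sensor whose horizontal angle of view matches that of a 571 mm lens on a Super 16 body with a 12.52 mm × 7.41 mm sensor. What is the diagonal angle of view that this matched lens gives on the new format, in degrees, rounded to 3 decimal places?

Equal horizontal AOV ⇒ f₂ = f₁ · 53.7/12.52 = 571 × 4.28914 ≈ 2449.0974 mm.
Sensor diagonal = √(53.7² + 40.2²) = √4499.7300 ≈ 67.0800 mm.
Diagonal AOV on the new format = 2·arctan(67.0800 / (2 × 2449.0974)) = 2·arctan(0.01369) ≈ 1.5692°.

1.569°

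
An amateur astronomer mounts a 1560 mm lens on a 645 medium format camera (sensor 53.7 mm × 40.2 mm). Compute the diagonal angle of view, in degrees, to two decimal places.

Sensor diagonal = √(53.7² + 40.2²) = √4499.7300 ≈ 67.0800 mm.
Angle of view α = 2·arctan(d/2f) with d = 67.0800 mm and f = 1560 mm.
d/2f = 0.02150; arctan(0.02150) ≈ 1.2317°, so α ≈ 2.4633°.

2.46°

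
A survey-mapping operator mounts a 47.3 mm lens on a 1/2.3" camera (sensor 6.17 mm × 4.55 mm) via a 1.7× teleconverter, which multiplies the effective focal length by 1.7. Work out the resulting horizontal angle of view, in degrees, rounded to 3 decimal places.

4.394°

Effective focal length f = 47.3 × 1.7 = 80.41 mm.
α = 2·arctan(6.17 / (2 × 80.41)) = 2·arctan(0.03837) ≈ 4.3943°.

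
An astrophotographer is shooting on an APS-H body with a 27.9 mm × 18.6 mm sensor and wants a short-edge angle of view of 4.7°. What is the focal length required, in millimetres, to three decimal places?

From α = 2·arctan(h/2f) we get f = h / (2·tan(α/2)).
With h = 18.6 mm and α/2 = 2.35°, tan(α/2) ≈ 0.04104, so f ≈ 18.6 / 0.08208 ≈ 226.6178 mm.

226.618 mm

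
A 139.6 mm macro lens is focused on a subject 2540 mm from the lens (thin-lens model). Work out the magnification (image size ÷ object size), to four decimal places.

Thin lens: 1/f = 1/dₒ + 1/dᵢ → 1/dᵢ = 1/139.6 − 1/2540 = 0.0067696 mm⁻¹, so dᵢ ≈ 147.7187 mm.
Magnification m = dᵢ/dₒ = 147.7187/2540 ≈ 0.05816.

0.0582×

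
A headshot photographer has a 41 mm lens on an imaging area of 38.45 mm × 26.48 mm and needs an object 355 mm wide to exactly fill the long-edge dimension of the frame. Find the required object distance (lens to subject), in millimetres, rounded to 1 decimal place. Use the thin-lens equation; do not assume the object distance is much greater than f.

419.5 mm

Magnification m = w/W = dᵢ/dₒ; combined with 1/f = 1/dₒ + 1/dᵢ this gives dₒ = f·(1 + W/w).
dₒ = 41 mm × (1 + 355/38.45) = 41 × 10.2328 ≈ 419.544 mm.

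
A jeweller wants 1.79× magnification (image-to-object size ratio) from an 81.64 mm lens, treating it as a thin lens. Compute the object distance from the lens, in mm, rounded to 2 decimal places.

With m = dᵢ/dₒ and 1/f = 1/dₒ + 1/dᵢ, substituting dᵢ = m·dₒ gives 1/f = (1 + 1/m)/dₒ, hence dₒ = f·(1 + 1/m).
dₒ = 81.64 × (1 + 1/1.79) = 81.64 × 1.55866 ≈ 127.249 mm.

127.25 mm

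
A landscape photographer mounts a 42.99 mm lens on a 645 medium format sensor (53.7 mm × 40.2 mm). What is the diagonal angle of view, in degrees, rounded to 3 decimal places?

75.921°

Sensor diagonal = √(53.7² + 40.2²) = √4499.7300 ≈ 67.0800 mm.
Angle of view α = 2·arctan(d/2f) with d = 67.0800 mm and f = 42.99 mm.
d/2f = 0.78018; arctan(0.78018) ≈ 37.9607°, so α ≈ 75.9214°.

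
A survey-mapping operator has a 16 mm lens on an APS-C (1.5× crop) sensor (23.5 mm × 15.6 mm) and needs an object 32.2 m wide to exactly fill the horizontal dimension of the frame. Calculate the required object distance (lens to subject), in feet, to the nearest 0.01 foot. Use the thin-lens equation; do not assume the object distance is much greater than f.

W: 32.2 m = 32200 mm.
Magnification m = w/W = dᵢ/dₒ; combined with 1/f = 1/dₒ + 1/dᵢ this gives dₒ = f·(1 + W/w).
dₒ = 16 mm × (1 + 32200/23.5) = 16 × 1371.2128 ≈ 21939.404 mm = 21939.404/304.8 ft = 71.9797 ft.

71.98 ft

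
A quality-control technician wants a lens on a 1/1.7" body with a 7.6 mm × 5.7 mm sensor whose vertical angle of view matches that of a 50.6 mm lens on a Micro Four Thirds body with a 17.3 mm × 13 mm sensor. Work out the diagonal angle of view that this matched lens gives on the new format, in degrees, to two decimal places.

Equal vertical AOV ⇒ f₂ = f₁ · 5.7/13 = 50.6 × 0.43846 ≈ 22.1862 mm.
Sensor diagonal = √(7.6² + 5.7²) = √90.2500 ≈ 9.5000 mm.
Diagonal AOV on the new format = 2·arctan(9.5000 / (2 × 22.1862)) = 2·arctan(0.21410) ≈ 24.1689°.

24.17°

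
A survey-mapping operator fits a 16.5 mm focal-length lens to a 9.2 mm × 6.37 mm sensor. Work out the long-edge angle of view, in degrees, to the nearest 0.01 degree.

Angle of view α = 2·arctan(w/2f) with w = 9.2 mm and f = 16.5 mm.
w/2f = 0.27879; arctan(0.27879) ≈ 15.5778°, so α ≈ 31.1557°.

31.16°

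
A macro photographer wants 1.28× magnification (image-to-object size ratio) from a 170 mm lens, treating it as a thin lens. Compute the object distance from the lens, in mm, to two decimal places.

302.81 mm

With m = dᵢ/dₒ and 1/f = 1/dₒ + 1/dᵢ, substituting dᵢ = m·dₒ gives 1/f = (1 + 1/m)/dₒ, hence dₒ = f·(1 + 1/m).
dₒ = 170 × (1 + 1/1.28) = 170 × 1.78125 ≈ 302.812 mm.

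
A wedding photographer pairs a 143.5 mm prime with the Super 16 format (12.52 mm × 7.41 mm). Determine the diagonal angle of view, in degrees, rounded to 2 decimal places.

Sensor diagonal = √(12.52² + 7.41²) = √211.6585 ≈ 14.5485 mm.
Angle of view α = 2·arctan(d/2f) with d = 14.5485 mm and f = 143.5 mm.
d/2f = 0.05069; arctan(0.05069) ≈ 2.9019°, so α ≈ 5.8039°.

5.80°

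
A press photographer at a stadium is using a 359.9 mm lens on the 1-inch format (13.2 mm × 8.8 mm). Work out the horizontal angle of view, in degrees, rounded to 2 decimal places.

Angle of view α = 2·arctan(w/2f) with w = 13.2 mm and f = 359.9 mm.
w/2f = 0.01834; arctan(0.01834) ≈ 1.0506°, so α ≈ 2.1012°.

2.10°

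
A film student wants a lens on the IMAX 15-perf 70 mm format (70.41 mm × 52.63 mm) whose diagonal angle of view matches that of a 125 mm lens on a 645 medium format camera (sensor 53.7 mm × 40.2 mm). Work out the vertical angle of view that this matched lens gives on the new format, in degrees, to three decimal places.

18.253°

Sensor diagonal = √(53.7² + 40.2²) = √4499.7300 ≈ 67.0800 mm.
Sensor diagonal = √(70.41² + 52.63²) = √7727.4850 ≈ 87.9061 mm.
Equal diagonal AOV ⇒ f₂ = f₁ · 87.9061/67.0800 = 125 × 1.31047 ≈ 163.8083 mm.
Vertical AOV on the new format = 2·arctan(52.63 / (2 × 163.8083)) = 2·arctan(0.16065) ≈ 18.2526°.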